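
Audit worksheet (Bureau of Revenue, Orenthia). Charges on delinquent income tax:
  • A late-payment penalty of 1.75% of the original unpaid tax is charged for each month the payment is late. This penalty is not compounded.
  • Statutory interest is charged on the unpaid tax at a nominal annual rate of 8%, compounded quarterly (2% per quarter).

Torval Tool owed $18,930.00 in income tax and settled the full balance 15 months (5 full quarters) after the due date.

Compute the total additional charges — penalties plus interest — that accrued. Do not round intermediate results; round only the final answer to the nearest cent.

$6,939.37

Late-payment penalty: 15 × 1.75% × $18,930.00 = $4,969.13…
Interest: $18,930.00 × ((1 + 0.02)^5 − 1) = $18,930.00 × 0.1040808… = $1,970.2496…
Penalties + interest = $4,969.1250 + $1,970.2496… = $6,939.37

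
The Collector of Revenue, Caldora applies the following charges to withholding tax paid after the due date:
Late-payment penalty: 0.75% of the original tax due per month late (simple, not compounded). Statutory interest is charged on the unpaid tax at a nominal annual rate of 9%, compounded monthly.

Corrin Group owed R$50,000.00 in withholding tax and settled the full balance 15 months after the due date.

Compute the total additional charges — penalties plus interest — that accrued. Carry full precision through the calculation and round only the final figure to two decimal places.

Late-payment penalty = 0.75% × R$50,000.00 × 15 mo = R$5,625.00
Interest (9%/yr ÷ 12 = 0.75%/month): R$50,000.00 × ((1 + 0.0075)^15 − 1) = R$5,930.1297…
Penalties + interest = R$5,625.0000 + R$5,930.1297… = R$11,555.13

R$11,555.13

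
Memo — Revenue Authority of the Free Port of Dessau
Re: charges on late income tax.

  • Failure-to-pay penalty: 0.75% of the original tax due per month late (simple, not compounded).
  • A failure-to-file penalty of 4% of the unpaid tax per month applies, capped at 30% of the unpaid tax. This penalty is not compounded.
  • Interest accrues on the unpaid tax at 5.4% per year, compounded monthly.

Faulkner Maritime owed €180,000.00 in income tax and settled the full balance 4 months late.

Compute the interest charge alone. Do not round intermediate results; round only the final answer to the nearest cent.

Interest (5.4%/yr ÷ 12 = 0.45%/month): €180,000.00 × ((1 + 0.0045)^4 − 1) = €3,261.9357…

€3,261.94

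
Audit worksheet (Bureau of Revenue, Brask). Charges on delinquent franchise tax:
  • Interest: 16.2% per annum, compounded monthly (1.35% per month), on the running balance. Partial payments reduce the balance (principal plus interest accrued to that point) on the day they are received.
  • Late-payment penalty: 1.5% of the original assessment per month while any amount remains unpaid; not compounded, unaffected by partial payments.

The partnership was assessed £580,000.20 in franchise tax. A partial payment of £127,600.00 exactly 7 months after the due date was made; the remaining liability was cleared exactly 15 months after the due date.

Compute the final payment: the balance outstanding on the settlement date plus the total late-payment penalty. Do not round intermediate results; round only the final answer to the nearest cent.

Balance at month 7: £580,000.2000 × (1 + 0.0135)^7 = £637,080.6500…
After £127,600.00 payment: £637,080.6500… − £127,600.00 = £509,480.6500…
Balance at month 15: £509,480.6500… × (1 + 0.0135)^8 = £567,175.8342…
Penalty: 15 × 1.5% × £580,000.20 = £130,500.05…
Final settlement = outstanding balance + penalty = £567,175.8342… + £130,500.05… = £697,675.88

£697,675.88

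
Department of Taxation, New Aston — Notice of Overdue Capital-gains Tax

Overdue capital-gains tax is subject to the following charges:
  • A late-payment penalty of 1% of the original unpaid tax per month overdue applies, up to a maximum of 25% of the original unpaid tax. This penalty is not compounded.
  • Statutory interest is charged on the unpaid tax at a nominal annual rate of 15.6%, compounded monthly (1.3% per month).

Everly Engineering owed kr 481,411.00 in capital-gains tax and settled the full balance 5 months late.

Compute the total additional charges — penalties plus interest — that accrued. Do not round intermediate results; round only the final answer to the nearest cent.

kr 56,186.50

Penalty: 5 × 1% × kr 481,411.00 = kr 24,070.55 (below the 25% cap of kr 120,352.75)
Interest: kr 481,411.00 × ((1 + 0.013)^5 − 1) = kr 481,411.00 × 0.0667121… = kr 32,115.9451…
Penalties + interest = kr 24,070.5500 + kr 32,115.9451… = kr 56,186.50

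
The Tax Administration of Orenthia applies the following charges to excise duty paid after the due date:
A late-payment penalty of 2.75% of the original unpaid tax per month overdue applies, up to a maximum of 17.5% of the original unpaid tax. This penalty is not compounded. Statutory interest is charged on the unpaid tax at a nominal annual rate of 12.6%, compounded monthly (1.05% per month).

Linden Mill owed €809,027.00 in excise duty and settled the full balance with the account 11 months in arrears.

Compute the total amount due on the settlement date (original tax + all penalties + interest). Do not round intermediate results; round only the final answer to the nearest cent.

Penalty (uncapped): 11 × 2.75% × €809,027.00 = €244,730.67…; cap = 17.5% × €809,027.00 = €141,579.73… → penalty = €141,579.73…
Interest: €809,027.00 × ((1 + 0.0105)^11 − 1) = €809,027.00 × 0.1217588… = €98,506.1801…
Total = €809,027.00 + €141,579.7250 + €98,506.1801… = €1,049,112.91

€1,049,112.91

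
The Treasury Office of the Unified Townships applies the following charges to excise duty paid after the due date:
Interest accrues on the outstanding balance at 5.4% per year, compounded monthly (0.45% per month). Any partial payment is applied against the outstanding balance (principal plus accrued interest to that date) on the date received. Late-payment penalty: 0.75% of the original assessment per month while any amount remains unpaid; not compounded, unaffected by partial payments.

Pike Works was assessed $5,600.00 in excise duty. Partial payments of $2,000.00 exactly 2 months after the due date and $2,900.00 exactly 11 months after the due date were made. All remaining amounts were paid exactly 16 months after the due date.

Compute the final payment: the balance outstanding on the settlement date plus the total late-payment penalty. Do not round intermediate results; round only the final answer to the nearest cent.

$1,593.51

Balance at month 2: $5,600.0000 × (1 + 0.0045)^2 = $5,650.5134
After $2,000.00 payment: $5,650.5134 − $2,000.00 = $3,650.5134
Balance at month 11: $3,650.5134 × (1 + 0.0045)^9 = $3,801.0485…
After $2,900.00 payment: $3,801.0485… − $2,900.00 = $901.0485…
Balance at month 16: $901.0485… × (1 + 0.0045)^5 = $921.5054…
Penalty: 16 × 0.75% × $5,600.00 = $672.00
Final settlement = outstanding balance + penalty = $921.5054… + $672.00 = $1,593.51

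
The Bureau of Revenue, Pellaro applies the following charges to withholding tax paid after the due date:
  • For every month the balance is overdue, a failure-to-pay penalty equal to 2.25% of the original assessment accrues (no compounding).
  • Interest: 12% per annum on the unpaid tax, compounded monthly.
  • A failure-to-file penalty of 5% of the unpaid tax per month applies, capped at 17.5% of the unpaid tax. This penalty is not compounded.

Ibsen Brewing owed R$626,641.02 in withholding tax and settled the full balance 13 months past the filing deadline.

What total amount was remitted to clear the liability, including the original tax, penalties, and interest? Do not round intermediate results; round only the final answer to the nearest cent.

Failure-to-file: 13 × 5% × R$626,641.02 = R$407,316.66…, capped at 17.5% × R$626,641.02 = R$109,662.18…
Failure-to-pay penalty = 2.25% × R$626,641.02 × 13 mo = R$183,292.50…
Interest (12%/yr ÷ 12 = 1%/month): R$626,641.02 × ((1 + 0.01)^13 − 1) = R$86,534.9141…
Total = R$626,641.02 + R$292,954.6769… + R$86,534.9141… = R$1,006,130.61

R$1,006,130.61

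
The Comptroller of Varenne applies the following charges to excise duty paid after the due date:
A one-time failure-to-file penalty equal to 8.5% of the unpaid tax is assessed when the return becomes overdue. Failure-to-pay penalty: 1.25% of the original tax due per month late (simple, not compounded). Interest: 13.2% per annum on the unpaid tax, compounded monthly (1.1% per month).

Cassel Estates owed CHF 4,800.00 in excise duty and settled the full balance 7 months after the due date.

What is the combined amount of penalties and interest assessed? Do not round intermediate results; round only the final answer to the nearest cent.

CHF 1,210.02

Failure-to-file penalty: 8.5% × CHF 4,800.00 = CHF 408.00
Failure-to-pay penalty: 7 × 1.25% × CHF 4,800.00 = CHF 420.00
Interest: CHF 4,800.00 × ((1 + 0.011)^7 − 1) = CHF 4,800.00 × 0.0795881… = CHF 382.0229…
Penalties + interest = CHF 828.0000 + CHF 382.0229… = CHF 1,210.02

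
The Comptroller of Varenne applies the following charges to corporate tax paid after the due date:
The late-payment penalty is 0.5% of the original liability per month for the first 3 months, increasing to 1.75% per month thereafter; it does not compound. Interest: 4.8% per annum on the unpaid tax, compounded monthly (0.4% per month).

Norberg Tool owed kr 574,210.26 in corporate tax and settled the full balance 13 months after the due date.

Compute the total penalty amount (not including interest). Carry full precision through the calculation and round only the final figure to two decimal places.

Penalty, months 1–3: 3 × 0.5% × kr 574,210.26 = kr 8,613.15…
Penalty, months 4–13: 10 × 1.75% × kr 574,210.26 = kr 100,486.80…
Total penalty = kr 8,613.15… + kr 100,486.80… = kr 109,099.95

kr 109,099.95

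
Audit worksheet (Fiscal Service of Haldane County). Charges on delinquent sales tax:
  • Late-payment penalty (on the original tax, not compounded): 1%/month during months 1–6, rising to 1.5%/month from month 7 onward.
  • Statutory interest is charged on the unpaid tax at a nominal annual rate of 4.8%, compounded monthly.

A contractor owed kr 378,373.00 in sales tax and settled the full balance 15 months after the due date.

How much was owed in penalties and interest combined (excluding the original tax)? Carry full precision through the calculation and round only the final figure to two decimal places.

Penalty, months 1–6: 6 × 1% × kr 378,373.00 = kr 22,702.38
Penalty, months 7–15: 9 × 1.5% × kr 378,373.00 = kr 51,080.36…
Interest (4.8%/yr ÷ 12 = 0.4%/month): kr 378,373.00 × ((1 + 0.004)^15 − 1) = kr 23,349.1983…
Penalties + interest = kr 73,782.7350 + kr 23,349.1983… = kr 97,131.93

kr 97,131.93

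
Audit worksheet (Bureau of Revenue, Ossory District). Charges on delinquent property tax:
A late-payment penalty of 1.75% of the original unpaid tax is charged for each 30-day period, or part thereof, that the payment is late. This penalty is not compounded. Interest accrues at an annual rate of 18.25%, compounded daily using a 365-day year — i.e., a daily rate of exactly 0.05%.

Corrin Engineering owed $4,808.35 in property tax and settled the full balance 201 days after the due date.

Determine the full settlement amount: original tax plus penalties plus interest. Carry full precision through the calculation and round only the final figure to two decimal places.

Penalty periods: ⌈201/30⌉ = 7; penalty = 7 × 1.75% × $4,808.35 = $589.02…
Interest: $4,808.35 × ((1 + 0.0005)^201 − 1) = $4,808.35 × 0.10569587… = $508.2227…
Total = $4,808.35 + $589.0229… + $508.2227… = $5,905.60

$5,905.60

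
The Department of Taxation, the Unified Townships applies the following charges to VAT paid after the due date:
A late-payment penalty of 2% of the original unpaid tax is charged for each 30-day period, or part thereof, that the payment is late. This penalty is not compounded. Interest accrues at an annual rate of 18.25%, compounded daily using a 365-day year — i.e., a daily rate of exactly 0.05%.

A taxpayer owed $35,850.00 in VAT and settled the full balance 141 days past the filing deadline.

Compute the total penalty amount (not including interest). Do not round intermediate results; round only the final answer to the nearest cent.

Penalty periods: ⌈141/30⌉ = 5; penalty = 5 × 2% × $35,850.00 = $3,585.00

$3,585.00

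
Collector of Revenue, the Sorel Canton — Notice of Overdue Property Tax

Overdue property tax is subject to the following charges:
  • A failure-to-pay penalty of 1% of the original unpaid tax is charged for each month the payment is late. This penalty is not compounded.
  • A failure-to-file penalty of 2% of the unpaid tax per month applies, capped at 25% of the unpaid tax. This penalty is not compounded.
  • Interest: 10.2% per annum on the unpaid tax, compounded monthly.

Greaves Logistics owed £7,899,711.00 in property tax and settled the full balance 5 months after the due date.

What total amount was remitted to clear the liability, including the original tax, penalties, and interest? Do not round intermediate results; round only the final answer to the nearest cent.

Failure-to-file: 5 × 2% × £7,899,711.00 = £789,971.10 (under the 25% cap)
Failure-to-pay penalty = 1% × £7,899,711.00 × 5 mo = £394,985.55
Interest (10.2%/yr ÷ 12 = 0.85%/month): £7,899,711.00 × ((1 + 0.0085)^5 − 1) = £341,493.9793…
Total = £7,899,711.00 + £1,184,956.6500 + £341,493.9793… = £9,426,161.63

£9,426,161.63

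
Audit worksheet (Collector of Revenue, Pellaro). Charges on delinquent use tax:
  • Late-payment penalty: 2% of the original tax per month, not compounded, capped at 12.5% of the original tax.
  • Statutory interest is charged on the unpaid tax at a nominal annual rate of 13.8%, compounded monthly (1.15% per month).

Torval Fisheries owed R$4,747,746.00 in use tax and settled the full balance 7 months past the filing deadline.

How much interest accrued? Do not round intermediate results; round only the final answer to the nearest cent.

Interest: R$4,747,746.00 × ((1 + 0.0115)^7 − 1) = R$4,747,746.00 × 0.0833311… = R$395,634.8825…

R$395,634.88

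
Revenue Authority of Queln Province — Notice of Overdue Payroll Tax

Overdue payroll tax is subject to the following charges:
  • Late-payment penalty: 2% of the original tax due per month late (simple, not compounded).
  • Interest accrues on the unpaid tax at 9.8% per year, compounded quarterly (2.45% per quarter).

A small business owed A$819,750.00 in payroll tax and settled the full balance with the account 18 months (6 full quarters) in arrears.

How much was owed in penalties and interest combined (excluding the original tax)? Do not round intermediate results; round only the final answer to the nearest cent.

Late-payment penalty = 2% × A$819,750.00 × 18 mo = A$295,110.00
Interest: A$819,750.00 × ((1 + 0.0245)^6 − 1) = A$819,750.00 × 0.1563033… = A$128,129.6549…
Penalties + interest = A$295,110.0000 + A$128,129.6549… = A$423,239.65

A$423,239.65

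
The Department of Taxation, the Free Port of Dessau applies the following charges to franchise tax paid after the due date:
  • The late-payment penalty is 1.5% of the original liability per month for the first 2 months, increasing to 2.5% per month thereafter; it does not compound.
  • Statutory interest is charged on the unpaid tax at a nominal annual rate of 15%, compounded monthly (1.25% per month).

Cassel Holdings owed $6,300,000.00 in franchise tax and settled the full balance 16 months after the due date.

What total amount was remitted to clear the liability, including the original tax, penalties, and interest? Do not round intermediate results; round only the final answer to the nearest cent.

$10,079,304.15

Penalty, months 1–2: 2 × 1.5% × $6,300,000.00 = $189,000.00
Penalty, months 3–16: 14 × 2.5% × $6,300,000.00 = $2,205,000.00
Interest: $6,300,000.00 × ((1 + 0.0125)^16 − 1) = $6,300,000.00 × 0.2198895… = $1,385,304.1505…
Total = $6,300,000.00 + $2,394,000.0000 + $1,385,304.1505… = $10,079,304.15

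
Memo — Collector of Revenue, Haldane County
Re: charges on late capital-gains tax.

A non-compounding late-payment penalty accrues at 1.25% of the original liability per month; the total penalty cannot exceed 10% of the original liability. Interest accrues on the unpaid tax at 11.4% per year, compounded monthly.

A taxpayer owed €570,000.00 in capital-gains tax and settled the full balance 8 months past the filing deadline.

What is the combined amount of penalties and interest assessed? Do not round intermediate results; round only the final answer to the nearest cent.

€101,788.08

Penalty (uncapped): 8 × 1.25% × €570,000.00 = €57,000.00; cap = 10% × €570,000.00 = €57,000.00 → penalty = €57,000.00
Interest (11.4%/yr ÷ 12 = 0.95%/month): €570,000.00 × ((1 + 0.0095)^8 − 1) = €44,788.0849…
Penalties + interest = €57,000.0000 + €44,788.0849… = €101,788.08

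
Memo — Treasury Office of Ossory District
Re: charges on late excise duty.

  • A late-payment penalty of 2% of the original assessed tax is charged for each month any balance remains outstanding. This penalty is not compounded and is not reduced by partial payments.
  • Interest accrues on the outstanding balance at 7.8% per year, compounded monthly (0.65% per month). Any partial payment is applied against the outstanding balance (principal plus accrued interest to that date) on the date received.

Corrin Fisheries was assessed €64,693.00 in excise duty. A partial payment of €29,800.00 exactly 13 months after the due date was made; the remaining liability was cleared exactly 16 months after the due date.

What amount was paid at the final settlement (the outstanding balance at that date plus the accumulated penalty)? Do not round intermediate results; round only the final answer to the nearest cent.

Balance at month 13: €64,693.0000 × (1 + 0.0065)^13 = €70,377.9190…
After €29,800.00 payment: €70,377.9190… − €29,800.00 = €40,577.9190…
Balance at month 16: €40,577.9190… × (1 + 0.0065)^3 = €41,374.3428…
Penalty: 16 × 2% × €64,693.00 = €20,701.76
Final settlement = outstanding balance + penalty = €41,374.3428… + €20,701.76 = €62,076.10

€62,076.10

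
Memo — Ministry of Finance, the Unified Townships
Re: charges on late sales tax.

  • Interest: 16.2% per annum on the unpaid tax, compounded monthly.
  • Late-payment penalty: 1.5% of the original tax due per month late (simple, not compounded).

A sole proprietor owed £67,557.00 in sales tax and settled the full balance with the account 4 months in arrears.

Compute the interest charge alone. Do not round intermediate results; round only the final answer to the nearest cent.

Interest (16.2%/yr ÷ 12 = 1.35%/month): £67,557.00 × ((1 + 0.0135)^4 − 1) = £3,722.6187…

£3,722.62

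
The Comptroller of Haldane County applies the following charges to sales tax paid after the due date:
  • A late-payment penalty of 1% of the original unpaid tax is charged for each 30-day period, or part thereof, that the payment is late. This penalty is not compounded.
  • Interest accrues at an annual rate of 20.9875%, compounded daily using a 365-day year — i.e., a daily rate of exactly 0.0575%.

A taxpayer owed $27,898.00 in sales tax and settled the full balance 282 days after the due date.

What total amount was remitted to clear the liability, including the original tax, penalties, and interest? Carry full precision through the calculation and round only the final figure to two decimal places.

Penalty periods: ⌈282/30⌉ = 10; penalty = 10 × 1% × $27,898.00 = $2,789.80
Interest: $27,898.00 × ((1 + 0.000575)^282 − 1) = $27,898.00 × 0.17598183… = $4,909.5411…
Total = $27,898.00 + $2,789.8000 + $4,909.5411… = $35,597.34

$35,597.34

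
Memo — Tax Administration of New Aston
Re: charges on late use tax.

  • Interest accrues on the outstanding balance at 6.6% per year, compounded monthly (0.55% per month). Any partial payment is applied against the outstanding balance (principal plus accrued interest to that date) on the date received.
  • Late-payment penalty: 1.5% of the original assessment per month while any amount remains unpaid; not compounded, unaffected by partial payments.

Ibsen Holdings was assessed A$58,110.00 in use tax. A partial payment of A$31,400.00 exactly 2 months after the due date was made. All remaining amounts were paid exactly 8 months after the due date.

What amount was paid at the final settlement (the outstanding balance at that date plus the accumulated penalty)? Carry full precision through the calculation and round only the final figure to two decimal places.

A$35,239.25

Balance at month 2: A$58,110.0000 × (1 + 0.0055)^2 = A$58,750.9678…
After A$31,400.00 payment: A$58,750.9678… − A$31,400.00 = A$27,350.9678…
Balance at month 8: A$27,350.9678… × (1 + 0.0055)^6 = A$28,266.0517…
Penalty: 8 × 1.5% × A$58,110.00 = A$6,973.20
Final settlement = outstanding balance + penalty = A$28,266.0517… + A$6,973.20 = A$35,239.25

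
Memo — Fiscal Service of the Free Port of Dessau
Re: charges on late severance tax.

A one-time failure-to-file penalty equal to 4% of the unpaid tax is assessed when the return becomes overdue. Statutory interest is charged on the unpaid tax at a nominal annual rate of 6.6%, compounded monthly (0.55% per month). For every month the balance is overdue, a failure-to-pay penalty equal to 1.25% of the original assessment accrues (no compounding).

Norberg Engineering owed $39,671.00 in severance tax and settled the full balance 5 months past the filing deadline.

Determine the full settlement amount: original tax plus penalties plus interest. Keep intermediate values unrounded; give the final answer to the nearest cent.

$44,840.30

Failure-to-file penalty: 4% × $39,671.00 = $1,586.84
Failure-to-pay penalty = 1.25% × $39,671.00 × 5 mo = $2,479.44…
Interest: $39,671.00 × ((1 + 0.0055)^5 − 1) = $39,671.00 × 0.0278042… = $1,103.0192…
Total = $39,671.00 + $4,066.2775 + $1,103.0192… = $44,840.30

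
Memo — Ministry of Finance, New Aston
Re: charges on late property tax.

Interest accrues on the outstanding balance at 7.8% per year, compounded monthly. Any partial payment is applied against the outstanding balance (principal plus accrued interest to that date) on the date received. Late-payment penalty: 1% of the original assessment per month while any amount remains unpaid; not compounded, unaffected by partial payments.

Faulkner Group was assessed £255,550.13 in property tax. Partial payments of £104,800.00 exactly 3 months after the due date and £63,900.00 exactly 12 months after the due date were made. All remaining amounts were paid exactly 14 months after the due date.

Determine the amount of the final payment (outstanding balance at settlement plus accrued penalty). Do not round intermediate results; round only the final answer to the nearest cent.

Monthly rate = 7.8% ÷ 12 = 0.65%
Balance at month 3: £255,550.1300 × (1 + 0.0065)^3 = £260,565.8187…
After £104,800.00 payment: £260,565.8187… − £104,800.00 = £155,765.8187…
Balance at month 12: £155,765.8187… × (1 + 0.0065)^9 = £165,118.6674…
After £63,900.00 payment: £165,118.6674… − £63,900.00 = £101,218.6674…
Balance at month 14: £101,218.6674… × (1 + 0.0065)^2 = £102,538.7866…
Penalty: 14 × 1% × £255,550.13 = £35,777.02…
Final settlement = outstanding balance + penalty = £102,538.7866… + £35,777.02… = £138,315.80

£138,315.80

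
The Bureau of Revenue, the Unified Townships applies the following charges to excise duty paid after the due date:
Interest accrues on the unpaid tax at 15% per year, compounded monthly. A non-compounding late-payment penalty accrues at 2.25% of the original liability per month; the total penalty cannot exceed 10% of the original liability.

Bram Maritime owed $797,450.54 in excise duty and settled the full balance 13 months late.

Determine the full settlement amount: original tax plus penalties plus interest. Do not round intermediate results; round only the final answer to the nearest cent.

$1,016,959.92

Penalty (uncapped): 13 × 2.25% × $797,450.54 = $233,254.28…; cap = 10% × $797,450.54 = $79,745.05… → penalty = $79,745.05…
Interest (15%/yr ÷ 12 = 1.25%/month): $797,450.54 × ((1 + 0.0125)^13 − 1) = $139,764.3309…
Total = $797,450.54 + $79,745.0540 + $139,764.3309… = $1,016,959.92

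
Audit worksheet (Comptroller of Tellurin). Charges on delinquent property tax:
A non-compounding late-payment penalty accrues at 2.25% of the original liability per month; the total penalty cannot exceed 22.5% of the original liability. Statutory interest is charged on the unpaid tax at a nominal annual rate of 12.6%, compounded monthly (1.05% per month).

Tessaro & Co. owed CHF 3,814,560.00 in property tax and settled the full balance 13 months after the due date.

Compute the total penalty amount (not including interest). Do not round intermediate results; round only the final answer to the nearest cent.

Penalty (uncapped): 13 × 2.25% × CHF 3,814,560.00 = CHF 1,115,758.80; cap = 22.5% × CHF 3,814,560.00 = CHF 858,276.00 → penalty = CHF 858,276.00

CHF 858,276.00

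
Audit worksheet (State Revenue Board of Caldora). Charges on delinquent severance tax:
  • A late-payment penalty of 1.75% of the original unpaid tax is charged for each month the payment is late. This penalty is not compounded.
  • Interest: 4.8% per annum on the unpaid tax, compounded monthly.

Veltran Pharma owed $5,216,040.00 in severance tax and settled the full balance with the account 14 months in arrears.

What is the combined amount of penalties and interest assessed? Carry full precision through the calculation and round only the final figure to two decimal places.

$1,577,745.45

Late-payment penalty = 1.75% × $5,216,040.00 × 14 mo = $1,277,929.80
Interest (4.8%/yr ÷ 12 = 0.4%/month): $5,216,040.00 × ((1 + 0.004)^14 − 1) = $299,815.6545…
Penalties + interest = $1,277,929.8000 + $299,815.6545… = $1,577,745.45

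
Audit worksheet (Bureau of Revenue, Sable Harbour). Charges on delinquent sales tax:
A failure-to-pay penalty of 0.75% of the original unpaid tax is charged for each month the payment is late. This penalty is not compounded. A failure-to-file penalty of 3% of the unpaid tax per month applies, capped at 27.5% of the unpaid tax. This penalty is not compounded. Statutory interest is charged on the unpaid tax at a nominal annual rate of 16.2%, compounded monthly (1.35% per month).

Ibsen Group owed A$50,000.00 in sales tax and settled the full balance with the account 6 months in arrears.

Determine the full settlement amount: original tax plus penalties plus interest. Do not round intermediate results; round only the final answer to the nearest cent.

Failure-to-file: 6 × 3% × A$50,000.00 = A$9,000.00 (under the 27.5% cap)
Failure-to-pay penalty = 0.75% × A$50,000.00 × 6 mo = A$2,250.00
Interest: A$50,000.00 × ((1 + 0.0135)^6 − 1) = A$50,000.00 × 0.0837835… = A$4,189.1729…
Total = A$50,000.00 + A$11,250.0000 + A$4,189.1729… = A$65,439.17

A$65,439.17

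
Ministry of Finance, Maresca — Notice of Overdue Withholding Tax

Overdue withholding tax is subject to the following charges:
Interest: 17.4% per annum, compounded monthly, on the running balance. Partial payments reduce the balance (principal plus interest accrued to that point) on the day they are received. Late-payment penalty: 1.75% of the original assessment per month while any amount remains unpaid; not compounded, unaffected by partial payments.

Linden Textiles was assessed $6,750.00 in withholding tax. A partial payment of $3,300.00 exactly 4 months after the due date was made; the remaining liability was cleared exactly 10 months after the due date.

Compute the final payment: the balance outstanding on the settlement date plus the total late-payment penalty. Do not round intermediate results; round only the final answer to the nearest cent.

Monthly rate = 17.4% ÷ 12 = 1.45%
Balance at month 4: $6,750.0000 × (1 + 0.0145)^4 = $7,150.0977…
After $3,300.00 payment: $7,150.0977… − $3,300.00 = $3,850.0977…
Balance at month 10: $3,850.0977… × (1 + 0.0145)^6 = $4,197.4358…
Penalty: 10 × 1.75% × $6,750.00 = $1,181.25
Final settlement = outstanding balance + penalty = $4,197.4358… + $1,181.25 = $5,378.69

$5,378.69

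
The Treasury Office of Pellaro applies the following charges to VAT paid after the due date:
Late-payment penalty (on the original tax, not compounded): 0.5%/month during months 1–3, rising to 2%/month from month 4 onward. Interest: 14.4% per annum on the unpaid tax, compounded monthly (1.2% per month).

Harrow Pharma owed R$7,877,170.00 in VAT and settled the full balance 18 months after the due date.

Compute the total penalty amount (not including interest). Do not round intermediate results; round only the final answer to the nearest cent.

R$2,481,308.55

Penalty, months 1–3: 3 × 0.5% × R$7,877,170.00 = R$118,157.55
Penalty, months 4–18: 15 × 2% × R$7,877,170.00 = R$2,363,151.00
Total penalty = R$118,157.55 + R$2,363,151.00 = R$2,481,308.55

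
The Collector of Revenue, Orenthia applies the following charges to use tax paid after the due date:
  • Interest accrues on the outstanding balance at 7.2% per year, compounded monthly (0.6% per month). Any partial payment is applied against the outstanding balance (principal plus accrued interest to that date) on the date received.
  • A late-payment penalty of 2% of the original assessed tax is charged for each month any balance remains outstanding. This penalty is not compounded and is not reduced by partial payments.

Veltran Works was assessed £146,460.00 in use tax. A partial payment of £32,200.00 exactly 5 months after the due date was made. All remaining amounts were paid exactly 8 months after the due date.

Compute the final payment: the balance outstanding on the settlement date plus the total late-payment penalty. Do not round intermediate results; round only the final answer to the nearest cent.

Balance at month 5: £146,460.0000 × (1 + 0.006)^5 = £150,906.8429…
After £32,200.00 payment: £150,906.8429… − £32,200.00 = £118,706.8429…
Balance at month 8: £118,706.8429… × (1 + 0.006)^3 = £120,856.4121…
Penalty: 8 × 2% × £146,460.00 = £23,433.60
Final settlement = outstanding balance + penalty = £120,856.4121… + £23,433.60 = £144,290.01

£144,290.01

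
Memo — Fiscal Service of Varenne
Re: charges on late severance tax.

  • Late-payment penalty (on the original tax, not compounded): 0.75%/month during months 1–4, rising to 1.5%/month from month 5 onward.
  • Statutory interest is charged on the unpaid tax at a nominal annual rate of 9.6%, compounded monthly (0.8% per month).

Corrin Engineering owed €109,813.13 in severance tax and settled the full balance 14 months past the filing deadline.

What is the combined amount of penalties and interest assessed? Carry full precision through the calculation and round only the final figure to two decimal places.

€32,725.91

Penalty, months 1–4: 4 × 0.75% × €109,813.13 = €3,294.39…
Penalty, months 5–14: 10 × 1.5% × €109,813.13 = €16,471.97…
Interest: €109,813.13 × ((1 + 0.008)^14 − 1) = €109,813.13 × 0.1180145… = €12,959.5454…
Penalties + interest = €19,766.3634 + €12,959.5454… = €32,725.91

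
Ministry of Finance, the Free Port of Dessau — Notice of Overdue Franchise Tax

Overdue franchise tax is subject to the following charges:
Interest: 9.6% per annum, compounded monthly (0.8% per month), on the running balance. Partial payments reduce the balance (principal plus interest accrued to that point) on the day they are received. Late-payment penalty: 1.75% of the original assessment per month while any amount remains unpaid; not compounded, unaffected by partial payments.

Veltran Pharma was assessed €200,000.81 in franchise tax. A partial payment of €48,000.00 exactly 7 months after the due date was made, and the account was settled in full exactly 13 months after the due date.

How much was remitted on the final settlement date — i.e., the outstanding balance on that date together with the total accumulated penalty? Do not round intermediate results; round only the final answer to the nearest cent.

Balance at month 7: €200,000.8100 × (1 + 0.008)^7 = €211,473.2693…
After €48,000.00 payment: €211,473.2693… − €48,000.00 = €163,473.2693…
Balance at month 13: €163,473.2693… × (1 + 0.008)^6 = €171,478.6046…
Penalty: 13 × 1.75% × €200,000.81 = €45,500.18…
Final settlement = outstanding balance + penalty = €171,478.6046… + €45,500.18… = €216,978.79

€216,978.79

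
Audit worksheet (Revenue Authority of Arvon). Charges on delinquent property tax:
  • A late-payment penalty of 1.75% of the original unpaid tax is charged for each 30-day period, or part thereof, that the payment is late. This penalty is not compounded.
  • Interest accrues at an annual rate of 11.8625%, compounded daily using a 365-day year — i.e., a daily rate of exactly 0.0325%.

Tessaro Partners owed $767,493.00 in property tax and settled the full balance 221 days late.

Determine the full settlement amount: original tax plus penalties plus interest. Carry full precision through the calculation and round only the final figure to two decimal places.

$932,085.53

Penalty periods: ⌈221/30⌉ = 8; penalty = 8 × 1.75% × $767,493.00 = $107,449.02
Interest: $767,493.00 × ((1 + 0.000325)^221 − 1) = $767,493.00 × 0.07445476… = $57,143.5055…
Total = $767,493.00 + $107,449.0200 + $57,143.5055… = $932,085.53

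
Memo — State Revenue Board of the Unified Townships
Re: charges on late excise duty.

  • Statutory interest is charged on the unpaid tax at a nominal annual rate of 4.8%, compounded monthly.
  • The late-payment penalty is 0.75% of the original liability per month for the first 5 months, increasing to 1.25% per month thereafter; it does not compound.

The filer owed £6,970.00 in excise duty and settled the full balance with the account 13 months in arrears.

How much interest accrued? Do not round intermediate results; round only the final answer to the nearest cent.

Interest (4.8%/yr ÷ 12 = 0.4%/month): £6,970.00 × ((1 + 0.004)^13 − 1) = £371.2674…

£371.27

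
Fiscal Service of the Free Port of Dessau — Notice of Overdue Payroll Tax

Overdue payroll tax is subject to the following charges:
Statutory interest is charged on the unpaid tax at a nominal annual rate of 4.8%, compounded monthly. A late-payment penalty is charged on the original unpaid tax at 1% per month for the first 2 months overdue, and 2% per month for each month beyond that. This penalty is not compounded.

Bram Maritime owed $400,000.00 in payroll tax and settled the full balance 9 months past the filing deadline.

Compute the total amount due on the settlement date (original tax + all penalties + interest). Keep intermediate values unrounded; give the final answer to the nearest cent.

$478,632.56

Penalty, months 1–2: 2 × 1% × $400,000.00 = $8,000.00
Penalty, months 3–9: 7 × 2% × $400,000.00 = $56,000.00
Interest (4.8%/yr ÷ 12 = 0.4%/month): $400,000.00 × ((1 + 0.004)^9 − 1) = $14,632.5634…
Total = $400,000.00 + $64,000.0000 + $14,632.5634… = $478,632.56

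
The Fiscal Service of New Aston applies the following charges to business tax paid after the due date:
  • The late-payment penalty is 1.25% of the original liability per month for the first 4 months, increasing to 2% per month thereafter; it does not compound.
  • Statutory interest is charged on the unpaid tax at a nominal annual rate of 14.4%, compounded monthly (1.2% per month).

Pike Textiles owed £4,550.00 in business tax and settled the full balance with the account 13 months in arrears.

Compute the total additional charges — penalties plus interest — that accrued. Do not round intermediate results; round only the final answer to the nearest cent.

£1,809.72

Penalty, months 1–4: 4 × 1.25% × £4,550.00 = £227.50
Penalty, months 5–13: 9 × 2% × £4,550.00 = £819.00
Interest: £4,550.00 × ((1 + 0.012)^13 − 1) = £4,550.00 × 0.1677414… = £763.2232…
Penalties + interest = £1,046.5000 + £763.2232… = £1,809.72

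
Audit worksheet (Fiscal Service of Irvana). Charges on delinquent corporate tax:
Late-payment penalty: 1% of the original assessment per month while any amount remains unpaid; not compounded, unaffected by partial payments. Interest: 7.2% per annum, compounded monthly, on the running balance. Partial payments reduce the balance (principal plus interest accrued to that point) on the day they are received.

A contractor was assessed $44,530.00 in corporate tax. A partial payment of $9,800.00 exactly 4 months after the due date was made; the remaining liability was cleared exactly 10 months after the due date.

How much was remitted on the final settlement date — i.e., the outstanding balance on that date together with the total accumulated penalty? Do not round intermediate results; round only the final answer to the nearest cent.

Monthly rate = 7.2% ÷ 12 = 0.6%
Balance at month 4: $44,530.0000 × (1 + 0.006)^4 = $45,608.3770…
After $9,800.00 payment: $45,608.3770… − $9,800.00 = $35,808.3770…
Balance at month 10: $35,808.3770… × (1 + 0.006)^6 = $37,116.9705…
Penalty: 10 × 1% × $44,530.00 = $4,453.00
Final settlement = outstanding balance + penalty = $37,116.9705… + $4,453.00 = $41,569.97

$41,569.97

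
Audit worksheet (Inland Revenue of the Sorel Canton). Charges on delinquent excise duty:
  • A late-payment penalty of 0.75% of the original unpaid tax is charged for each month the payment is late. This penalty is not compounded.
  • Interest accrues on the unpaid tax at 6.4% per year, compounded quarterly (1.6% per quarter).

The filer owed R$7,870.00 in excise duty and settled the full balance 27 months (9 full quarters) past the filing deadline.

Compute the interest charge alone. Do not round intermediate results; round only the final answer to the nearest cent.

Interest: R$7,870.00 × ((1 + 0.016)^9 − 1) = R$7,870.00 × 0.1535685… = R$1,208.5837…

R$1,208.58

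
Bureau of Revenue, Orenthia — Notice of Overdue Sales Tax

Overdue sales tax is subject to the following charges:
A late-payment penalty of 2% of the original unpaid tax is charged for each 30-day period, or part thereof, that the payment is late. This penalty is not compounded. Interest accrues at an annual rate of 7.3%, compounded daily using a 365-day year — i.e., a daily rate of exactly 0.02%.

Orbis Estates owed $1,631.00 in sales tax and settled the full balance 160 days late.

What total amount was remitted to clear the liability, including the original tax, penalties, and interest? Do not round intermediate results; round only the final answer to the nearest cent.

Penalty periods: ⌈160/30⌉ = 6; penalty = 6 × 2% × $1,631.00 = $195.72
Interest: $1,631.00 × ((1 + 0.0002)^160 − 1) = $1,631.00 × 0.03251420… = $53.0307…
Total = $1,631.00 + $195.7200 + $53.0307… = $1,879.75

$1,879.75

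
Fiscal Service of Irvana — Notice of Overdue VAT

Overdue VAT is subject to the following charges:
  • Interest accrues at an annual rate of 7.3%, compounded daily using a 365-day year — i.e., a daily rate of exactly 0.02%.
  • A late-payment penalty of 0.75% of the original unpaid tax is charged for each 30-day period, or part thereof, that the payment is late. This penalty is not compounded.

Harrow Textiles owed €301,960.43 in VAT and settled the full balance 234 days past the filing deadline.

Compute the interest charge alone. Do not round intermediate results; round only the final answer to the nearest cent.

Interest: €301,960.43 × ((1 + 0.0002)^234 − 1) = €301,960.43 × 0.04790750… = €14,466.1699…

€14,466.17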